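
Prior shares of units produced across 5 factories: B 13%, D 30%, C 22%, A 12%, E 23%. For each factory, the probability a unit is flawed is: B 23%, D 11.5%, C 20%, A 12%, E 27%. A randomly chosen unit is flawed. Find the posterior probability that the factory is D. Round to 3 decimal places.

0.187

Unnormalized posteriors (prior × likelihood):
  B: 0.13 × 0.23 = 0.0299
  D: 0.3 × 0.115 = 0.0345
  C: 0.22 × 0.2 = 0.044
  A: 0.12 × 0.12 = 0.0144
  E: 0.23 × 0.27 = 0.0621
Sum = 0.1849.
P(D | evidence) = 0.0345 / 0.1849 ≈ 0.187.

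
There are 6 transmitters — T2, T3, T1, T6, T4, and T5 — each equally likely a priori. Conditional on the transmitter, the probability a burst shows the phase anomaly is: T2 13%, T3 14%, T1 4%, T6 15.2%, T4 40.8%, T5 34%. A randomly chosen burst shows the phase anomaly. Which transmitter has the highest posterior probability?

T4

Since the prior is uniform, the posterior is proportional to the likelihood:
  T2: 0.13
  T3: 0.14
  T1: 0.04
  T6: 0.152
  T4: 0.408
  T5: 0.34
Normalizing constant = 1.21.
Largest term belongs to T4, so T4 is most probable.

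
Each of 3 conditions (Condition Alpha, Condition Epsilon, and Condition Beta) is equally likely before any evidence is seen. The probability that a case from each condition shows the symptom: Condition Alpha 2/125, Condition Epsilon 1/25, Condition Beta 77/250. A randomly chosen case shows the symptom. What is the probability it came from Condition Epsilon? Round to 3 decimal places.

0.110

With a uniform prior (1/3 each), posterior ∝ likelihood:
  Condition Alpha: 0.016
  Condition Epsilon: 0.04
  Condition Beta: 0.308
Total = 0.364.
P(Condition Epsilon | evidence) = 0.04 / 0.364 ≈ 0.110.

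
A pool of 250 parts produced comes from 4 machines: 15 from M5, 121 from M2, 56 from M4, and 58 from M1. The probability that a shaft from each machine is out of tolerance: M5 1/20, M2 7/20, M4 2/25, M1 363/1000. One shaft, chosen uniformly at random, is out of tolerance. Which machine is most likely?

Unnormalized posteriors (prior × likelihood):
  M5: 0.06 × 0.05 = 0.003
  M2: 0.484 × 0.35 = 0.1694
  M4: 0.224 × 0.08 = 0.01792
  M1: 0.232 × 0.363 = 0.084216
Normalizing constant = 0.274536.
Largest term belongs to M2, so M2 is most probable.

M2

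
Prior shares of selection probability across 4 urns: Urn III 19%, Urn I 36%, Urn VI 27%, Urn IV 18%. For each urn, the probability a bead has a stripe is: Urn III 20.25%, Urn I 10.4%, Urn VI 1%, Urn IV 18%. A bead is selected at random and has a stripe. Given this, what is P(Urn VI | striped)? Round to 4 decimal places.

By Bayes' rule, posterior ∝ prior × likelihood:
  Urn III: 0.19 × 0.2025 = 0.038475
  Urn I: 0.36 × 0.104 = 0.03744
  Urn VI: 0.27 × 0.01 = 0.0027
  Urn IV: 0.18 × 0.18 = 0.0324
Sum = 0.111015.
P(Urn VI | evidence) = 0.0027 / 0.111015 ≈ 0.0243.

0.0243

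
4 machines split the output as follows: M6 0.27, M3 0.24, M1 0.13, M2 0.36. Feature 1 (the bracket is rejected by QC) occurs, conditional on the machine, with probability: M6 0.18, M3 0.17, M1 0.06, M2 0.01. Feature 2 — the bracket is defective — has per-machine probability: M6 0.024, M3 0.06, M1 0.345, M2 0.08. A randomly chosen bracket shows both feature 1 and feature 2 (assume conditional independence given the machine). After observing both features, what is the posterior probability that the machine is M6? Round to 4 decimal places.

0.1769

Prior × likelihood for each hypothesis:
  M6: 0.27 × 0.18 × 0.024 = 0.0011664
  M3: 0.24 × 0.17 × 0.06 = 0.002448
  M1: 0.13 × 0.06 × 0.345 = 0.002691
  M2: 0.36 × 0.01 × 0.08 = 0.000288
Normalizing constant = 0.0065934.
P(M6 | evidence) = 0.0011664 / 0.0065934 ≈ 0.1769.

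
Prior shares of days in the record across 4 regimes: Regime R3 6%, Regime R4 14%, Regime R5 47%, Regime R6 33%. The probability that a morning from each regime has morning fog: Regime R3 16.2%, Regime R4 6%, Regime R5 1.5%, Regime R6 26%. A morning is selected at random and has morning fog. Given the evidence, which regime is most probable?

Regime R6

Prior × likelihood for each hypothesis:
  Regime R3: 0.06 × 0.162 = 0.00972
  Regime R4: 0.14 × 0.06 = 0.0084
  Regime R5: 0.47 × 0.015 = 0.00705
  Regime R6: 0.33 × 0.26 = 0.0858
Total = 0.11097.
Largest term belongs to Regime R6, so Regime R6 is most probable.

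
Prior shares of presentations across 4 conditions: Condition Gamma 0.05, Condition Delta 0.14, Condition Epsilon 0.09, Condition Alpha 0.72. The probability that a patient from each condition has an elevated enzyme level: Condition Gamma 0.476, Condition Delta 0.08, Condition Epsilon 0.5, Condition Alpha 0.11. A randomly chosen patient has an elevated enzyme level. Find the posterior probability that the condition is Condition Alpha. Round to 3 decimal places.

Compute prior × likelihood for every hypothesis:
  Condition Gamma: 0.05 × 0.476 = 0.0238
  Condition Delta: 0.14 × 0.08 = 0.0112
  Condition Epsilon: 0.09 × 0.5 = 0.045
  Condition Alpha: 0.72 × 0.11 = 0.0792
Total = 0.1592.
P(Condition Alpha | evidence) = 0.0792 / 0.1592 ≈ 0.497.

0.497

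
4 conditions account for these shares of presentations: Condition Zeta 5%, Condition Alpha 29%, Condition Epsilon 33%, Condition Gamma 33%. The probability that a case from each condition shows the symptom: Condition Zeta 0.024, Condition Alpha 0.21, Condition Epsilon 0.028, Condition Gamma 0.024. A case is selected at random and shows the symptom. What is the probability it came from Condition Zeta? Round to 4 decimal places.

0.0151

Prior × likelihood for each hypothesis:
  Condition Zeta: 0.05 × 0.024 = 0.0012
  Condition Alpha: 0.29 × 0.21 = 0.0609
  Condition Epsilon: 0.33 × 0.028 = 0.00924
  Condition Gamma: 0.33 × 0.024 = 0.00792
Total = 0.07926.
P(Condition Zeta | evidence) = 0.0012 / 0.07926 ≈ 0.0151.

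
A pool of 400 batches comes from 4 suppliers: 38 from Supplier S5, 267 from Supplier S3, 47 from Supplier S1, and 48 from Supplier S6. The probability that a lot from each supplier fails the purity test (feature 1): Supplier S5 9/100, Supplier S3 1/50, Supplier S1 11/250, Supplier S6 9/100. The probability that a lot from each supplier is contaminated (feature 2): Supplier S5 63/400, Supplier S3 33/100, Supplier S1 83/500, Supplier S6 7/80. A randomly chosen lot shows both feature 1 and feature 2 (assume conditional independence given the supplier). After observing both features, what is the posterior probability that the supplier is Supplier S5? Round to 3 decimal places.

0.178

Unnormalized posteriors (prior × likelihood):
  Supplier S5: 0.095 × 0.09 × 0.1575 = 0.001346625
  Supplier S3: 0.6675 × 0.02 × 0.33 = 0.0044055
  Supplier S1: 0.1175 × 0.044 × 0.166 = 0.00085822
  Supplier S6: 0.12 × 0.09 × 0.0875 = 0.000945
Normalizing constant = 0.007555345.
P(Supplier S5 | evidence) = 0.001346625 / 0.007555345 ≈ 0.178.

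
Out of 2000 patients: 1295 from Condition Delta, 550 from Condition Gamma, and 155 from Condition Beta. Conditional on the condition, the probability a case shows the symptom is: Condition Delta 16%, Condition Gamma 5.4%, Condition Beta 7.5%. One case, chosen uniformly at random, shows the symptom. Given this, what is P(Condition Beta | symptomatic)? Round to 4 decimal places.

0.0468

Unnormalized posteriors (prior × likelihood):
  Condition Delta: 0.6475 × 0.16 = 0.1036
  Condition Gamma: 0.275 × 0.054 = 0.01485
  Condition Beta: 0.0775 × 0.075 = 0.0058125
Total = 0.1242625.
P(Condition Beta | evidence) = 0.0058125 / 0.1242625 ≈ 0.0468.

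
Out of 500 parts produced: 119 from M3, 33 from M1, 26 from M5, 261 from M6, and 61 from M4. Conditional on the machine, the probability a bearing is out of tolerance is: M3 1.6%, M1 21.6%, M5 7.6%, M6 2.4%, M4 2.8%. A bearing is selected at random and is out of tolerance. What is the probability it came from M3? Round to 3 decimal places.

By Bayes' rule, posterior ∝ prior × likelihood:
  M3: 0.238 × 0.016 = 0.003808
  M1: 0.066 × 0.216 = 0.014256
  M5: 0.052 × 0.076 = 0.003952
  M6: 0.522 × 0.024 = 0.012528
  M4: 0.122 × 0.028 = 0.003416
Normalizing constant = 0.03796.
P(M3 | evidence) = 0.003808 / 0.03796 ≈ 0.100.

0.100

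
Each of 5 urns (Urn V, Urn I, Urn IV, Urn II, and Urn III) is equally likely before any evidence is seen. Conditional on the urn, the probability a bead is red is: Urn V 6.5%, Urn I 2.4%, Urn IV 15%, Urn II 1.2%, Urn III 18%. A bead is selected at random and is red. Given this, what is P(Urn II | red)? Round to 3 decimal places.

0.028

With a uniform prior (1/5 each), posterior ∝ likelihood:
  Urn V: 0.065
  Urn I: 0.024
  Urn IV: 0.15
  Urn II: 0.012
  Urn III: 0.18
Sum = 0.431.
P(Urn II | evidence) = 0.012 / 0.431 ≈ 0.028.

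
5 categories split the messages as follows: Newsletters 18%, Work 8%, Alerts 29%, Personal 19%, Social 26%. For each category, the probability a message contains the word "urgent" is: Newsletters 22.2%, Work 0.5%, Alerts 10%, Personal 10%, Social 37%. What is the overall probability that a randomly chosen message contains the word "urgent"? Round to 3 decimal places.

Compute prior × likelihood for every hypothesis:
  Newsletters: 0.18 × 0.222 = 0.03996
  Work: 0.08 × 0.005 = 0.0004
  Alerts: 0.29 × 0.1 = 0.029
  Personal: 0.19 × 0.1 = 0.019
  Social: 0.26 × 0.37 = 0.0962
P(urgent-flag) = 0.03996 + 0.0004 + 0.029 + 0.019 + 0.0962 = 0.18456 → 0.185.

0.185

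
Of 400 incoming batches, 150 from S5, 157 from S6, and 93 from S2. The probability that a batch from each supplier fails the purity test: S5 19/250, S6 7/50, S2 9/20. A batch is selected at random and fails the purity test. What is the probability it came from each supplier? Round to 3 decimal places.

Prior × likelihood for each hypothesis:
  S5: 0.375 × 0.076 = 0.0285
  S6: 0.3925 × 0.14 = 0.05495
  S2: 0.2325 × 0.45 = 0.104625
Normalizing constant = 0.188075.
P(S5 | off-spec) = 0.0285/0.188075 ≈ 0.152
P(S6 | off-spec) = 0.05495/0.188075 ≈ 0.292
P(S2 | off-spec) = 0.104625/0.188075 ≈ 0.556

S5 0.152, S6 0.292, S2 0.556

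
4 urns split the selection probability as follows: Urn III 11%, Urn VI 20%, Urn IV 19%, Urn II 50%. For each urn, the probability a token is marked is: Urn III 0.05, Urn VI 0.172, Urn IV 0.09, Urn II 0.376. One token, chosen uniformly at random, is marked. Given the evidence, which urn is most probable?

Urn II

Unnormalized posteriors (prior × likelihood):
  Urn III: 0.11 × 0.05 = 0.0055
  Urn VI: 0.2 × 0.172 = 0.0344
  Urn IV: 0.19 × 0.09 = 0.0171
  Urn II: 0.5 × 0.376 = 0.188
Total = 0.245.
Largest term belongs to Urn II, so Urn II is most probable.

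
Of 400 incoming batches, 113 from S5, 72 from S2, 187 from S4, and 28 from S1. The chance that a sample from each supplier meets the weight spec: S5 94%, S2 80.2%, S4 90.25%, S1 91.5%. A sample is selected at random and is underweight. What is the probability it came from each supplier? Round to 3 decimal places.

Taking complements, P(underweight | each) = S5 0.06, S2 0.198, S4 0.0975, S1 0.085.
By Bayes' rule, posterior ∝ prior × likelihood:
  S5: 0.2825 × 0.06 = 0.01695
  S2: 0.18 × 0.198 = 0.03564
  S4: 0.4675 × 0.0975 = 0.04558125
  S1: 0.07 × 0.085 = 0.00595
Sum = 0.10412125.
P(S5 | underweight) = 0.01695/0.10412125 ≈ 0.163
P(S2 | underweight) = 0.03564/0.10412125 ≈ 0.342
P(S4 | underweight) = 0.04558125/0.10412125 ≈ 0.438
P(S1 | underweight) = 0.00595/0.10412125 ≈ 0.057

S5 0.163, S2 0.342, S4 0.438, S1 0.057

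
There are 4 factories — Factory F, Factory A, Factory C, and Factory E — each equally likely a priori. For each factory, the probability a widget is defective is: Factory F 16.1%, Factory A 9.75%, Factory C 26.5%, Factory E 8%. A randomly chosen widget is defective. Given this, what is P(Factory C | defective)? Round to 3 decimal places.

Since the prior is uniform, the posterior is proportional to the likelihood:
  Factory F: 0.161
  Factory A: 0.0975
  Factory C: 0.265
  Factory E: 0.08
Sum = 0.6035.
P(Factory C | evidence) = 0.265 / 0.6035 ≈ 0.439.

0.439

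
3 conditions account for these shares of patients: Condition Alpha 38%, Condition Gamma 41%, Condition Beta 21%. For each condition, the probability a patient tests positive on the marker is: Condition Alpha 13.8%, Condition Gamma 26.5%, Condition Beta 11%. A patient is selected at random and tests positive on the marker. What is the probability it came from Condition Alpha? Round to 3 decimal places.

Unnormalized posteriors (prior × likelihood):
  Condition Alpha: 0.38 × 0.138 = 0.05244
  Condition Gamma: 0.41 × 0.265 = 0.10865
  Condition Beta: 0.21 × 0.11 = 0.0231
Sum = 0.18419.
P(Condition Alpha | evidence) = 0.05244 / 0.18419 ≈ 0.285.

0.285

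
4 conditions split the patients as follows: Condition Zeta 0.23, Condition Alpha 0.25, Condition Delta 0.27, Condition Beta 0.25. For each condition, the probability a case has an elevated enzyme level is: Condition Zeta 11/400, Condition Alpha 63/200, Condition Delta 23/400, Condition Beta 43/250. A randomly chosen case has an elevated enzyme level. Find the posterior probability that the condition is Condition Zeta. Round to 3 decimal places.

0.044

Compute prior × likelihood for every hypothesis:
  Condition Zeta: 0.23 × 0.0275 = 0.006325
  Condition Alpha: 0.25 × 0.315 = 0.07875
  Condition Delta: 0.27 × 0.0575 = 0.015525
  Condition Beta: 0.25 × 0.172 = 0.043
Sum = 0.1436.
P(Condition Zeta | evidence) = 0.006325 / 0.1436 ≈ 0.044.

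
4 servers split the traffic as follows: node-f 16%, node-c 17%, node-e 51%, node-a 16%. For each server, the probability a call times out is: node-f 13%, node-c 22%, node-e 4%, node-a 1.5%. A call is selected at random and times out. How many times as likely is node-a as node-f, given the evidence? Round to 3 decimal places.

Compute prior × likelihood for every hypothesis:
  node-f: 0.16 × 0.13 = 0.0208
  node-c: 0.17 × 0.22 = 0.0374
  node-e: 0.51 × 0.04 = 0.0204
  node-a: 0.16 × 0.015 = 0.0024
Total = 0.081.
The ratio is 0.0024 / 0.0208 (the normalizer cancels) = 0.115.

0.115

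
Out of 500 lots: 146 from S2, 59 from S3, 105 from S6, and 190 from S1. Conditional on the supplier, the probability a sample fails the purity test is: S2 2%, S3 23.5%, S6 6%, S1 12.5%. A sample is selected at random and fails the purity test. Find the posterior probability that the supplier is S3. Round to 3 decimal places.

By Bayes' rule, posterior ∝ prior × likelihood:
  S2: 0.292 × 0.02 = 0.00584
  S3: 0.118 × 0.235 = 0.02773
  S6: 0.21 × 0.06 = 0.0126
  S1: 0.38 × 0.125 = 0.0475
Sum = 0.09367.
P(S3 | evidence) = 0.02773 / 0.09367 ≈ 0.296.

0.296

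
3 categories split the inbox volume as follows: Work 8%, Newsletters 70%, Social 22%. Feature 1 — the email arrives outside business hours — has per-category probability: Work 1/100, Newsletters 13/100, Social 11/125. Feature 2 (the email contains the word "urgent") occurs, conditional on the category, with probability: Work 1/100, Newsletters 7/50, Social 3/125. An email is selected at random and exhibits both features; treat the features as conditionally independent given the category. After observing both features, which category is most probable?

Prior × likelihood for each hypothesis:
  Work: 0.08 × 0.01 × 0.01 = 0.000008
  Newsletters: 0.7 × 0.13 × 0.14 = 0.01274
  Social: 0.22 × 0.088 × 0.024 = 0.00046464
Sum = 0.01321264.
Largest term belongs to Newsletters, so Newsletters is most probable.

Newsletters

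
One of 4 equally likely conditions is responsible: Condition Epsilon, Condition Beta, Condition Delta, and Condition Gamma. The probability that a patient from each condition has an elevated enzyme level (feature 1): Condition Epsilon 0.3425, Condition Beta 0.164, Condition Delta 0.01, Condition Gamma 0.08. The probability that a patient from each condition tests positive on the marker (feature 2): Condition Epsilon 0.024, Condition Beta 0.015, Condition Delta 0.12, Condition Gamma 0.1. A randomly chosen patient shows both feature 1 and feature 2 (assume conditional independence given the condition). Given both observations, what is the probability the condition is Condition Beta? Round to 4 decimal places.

With a uniform prior (1/4 each), posterior ∝ likelihood:
  Condition Epsilon: 0.3425 × 0.024 = 0.00822
  Condition Beta: 0.164 × 0.015 = 0.00246
  Condition Delta: 0.01 × 0.12 = 0.0012
  Condition Gamma: 0.08 × 0.1 = 0.008
Normalizing constant = 0.01988.
P(Condition Beta | evidence) = 0.00246 / 0.01988 ≈ 0.1237.

0.1237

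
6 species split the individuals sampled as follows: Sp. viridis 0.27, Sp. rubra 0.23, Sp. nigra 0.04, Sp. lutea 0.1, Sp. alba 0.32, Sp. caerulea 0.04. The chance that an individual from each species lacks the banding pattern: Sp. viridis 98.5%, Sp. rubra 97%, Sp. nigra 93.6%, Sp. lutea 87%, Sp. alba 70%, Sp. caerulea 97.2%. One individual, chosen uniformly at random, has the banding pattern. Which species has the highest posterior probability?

Sp. alba

Taking complements, P(banded | each) = Sp. viridis 0.015, Sp. rubra 0.03, Sp. nigra 0.064, Sp. lutea 0.13, Sp. alba 0.3, Sp. caerulea 0.028.
Compute prior × likelihood for every hypothesis:
  Sp. viridis: 0.27 × 0.015 = 0.00405
  Sp. rubra: 0.23 × 0.03 = 0.0069
  Sp. nigra: 0.04 × 0.064 = 0.00256
  Sp. lutea: 0.1 × 0.13 = 0.013
  Sp. alba: 0.32 × 0.3 = 0.096
  Sp. caerulea: 0.04 × 0.028 = 0.00112
Normalizing constant = 0.12363.
Largest term belongs to Sp. alba, so Sp. alba is most probable.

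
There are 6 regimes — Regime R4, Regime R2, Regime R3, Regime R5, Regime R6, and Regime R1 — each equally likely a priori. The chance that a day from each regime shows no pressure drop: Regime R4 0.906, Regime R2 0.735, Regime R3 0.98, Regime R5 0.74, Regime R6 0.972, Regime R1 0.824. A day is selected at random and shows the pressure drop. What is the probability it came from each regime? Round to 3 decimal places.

Taking complements, P(drop | each) = Regime R4 0.094, Regime R2 0.265, Regime R3 0.02, Regime R5 0.26, Regime R6 0.028, Regime R1 0.176.
With a uniform prior (1/6 each), posterior ∝ likelihood:
  Regime R4: 0.094
  Regime R2: 0.265
  Regime R3: 0.02
  Regime R5: 0.26
  Regime R6: 0.028
  Regime R1: 0.176
Sum = 0.843.
P(Regime R4 | drop) = 0.094/0.843 ≈ 0.112
P(Regime R2 | drop) = 0.265/0.843 ≈ 0.314
P(Regime R3 | drop) = 0.02/0.843 ≈ 0.024
P(Regime R5 | drop) = 0.26/0.843 ≈ 0.308
P(Regime R6 | drop) = 0.028/0.843 ≈ 0.033
P(Regime R1 | drop) = 0.176/0.843 ≈ 0.209

Regime R4 0.112, Regime R2 0.314, Regime R3 0.024, Regime R5 0.308, Regime R6 0.033, Regime R1 0.209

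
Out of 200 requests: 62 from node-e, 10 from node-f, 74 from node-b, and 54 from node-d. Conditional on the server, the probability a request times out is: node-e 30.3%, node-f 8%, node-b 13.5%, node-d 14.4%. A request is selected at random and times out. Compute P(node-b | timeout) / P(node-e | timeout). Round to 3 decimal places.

0.532

By Bayes' rule, posterior ∝ prior × likelihood:
  node-e: 0.31 × 0.303 = 0.09393
  node-f: 0.05 × 0.08 = 0.004
  node-b: 0.37 × 0.135 = 0.04995
  node-d: 0.27 × 0.144 = 0.03888
Normalizing constant = 0.18676.
The ratio is 0.04995 / 0.09393 (the normalizer cancels) = 0.532.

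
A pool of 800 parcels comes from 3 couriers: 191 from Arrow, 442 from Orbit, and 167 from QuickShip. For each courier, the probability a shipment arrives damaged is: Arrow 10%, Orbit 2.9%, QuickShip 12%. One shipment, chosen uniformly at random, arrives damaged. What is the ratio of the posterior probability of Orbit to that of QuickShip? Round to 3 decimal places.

By Bayes' rule, posterior ∝ prior × likelihood:
  Arrow: 0.23875 × 0.1 = 0.023875
  Orbit: 0.5525 × 0.029 = 0.0160225
  QuickShip: 0.20875 × 0.12 = 0.02505
Total = 0.0649475.
The ratio is 0.0160225 / 0.02505 (the normalizer cancels) = 0.640.

0.640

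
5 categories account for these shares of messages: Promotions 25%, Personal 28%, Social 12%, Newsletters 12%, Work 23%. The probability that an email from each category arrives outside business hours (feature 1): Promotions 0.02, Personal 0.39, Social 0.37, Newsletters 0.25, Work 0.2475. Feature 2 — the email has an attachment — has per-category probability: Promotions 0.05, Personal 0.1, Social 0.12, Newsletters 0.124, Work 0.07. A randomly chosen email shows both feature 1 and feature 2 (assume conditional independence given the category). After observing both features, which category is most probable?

By Bayes' rule, posterior ∝ prior × likelihood:
  Promotions: 0.25 × 0.02 × 0.05 = 0.00025
  Personal: 0.28 × 0.39 × 0.1 = 0.01092
  Social: 0.12 × 0.37 × 0.12 = 0.005328
  Newsletters: 0.12 × 0.25 × 0.124 = 0.00372
  Work: 0.23 × 0.2475 × 0.07 = 0.00398475
Normalizing constant = 0.02420275.
Largest term belongs to Personal, so Personal is most probable.

Personal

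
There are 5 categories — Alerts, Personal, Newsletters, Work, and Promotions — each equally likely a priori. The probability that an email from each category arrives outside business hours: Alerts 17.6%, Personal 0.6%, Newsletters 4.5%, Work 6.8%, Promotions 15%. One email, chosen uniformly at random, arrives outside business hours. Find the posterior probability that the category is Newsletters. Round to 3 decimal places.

0.101

Since the prior is uniform, the posterior is proportional to the likelihood:
  Alerts: 0.176
  Personal: 0.006
  Newsletters: 0.045
  Work: 0.068
  Promotions: 0.15
Sum = 0.445.
P(Newsletters | evidence) = 0.045 / 0.445 ≈ 0.101.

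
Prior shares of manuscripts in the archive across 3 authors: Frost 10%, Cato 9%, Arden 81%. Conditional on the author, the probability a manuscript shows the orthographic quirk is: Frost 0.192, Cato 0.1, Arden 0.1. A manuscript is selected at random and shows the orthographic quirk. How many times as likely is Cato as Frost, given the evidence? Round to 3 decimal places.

0.469

Prior × likelihood for each hypothesis:
  Frost: 0.1 × 0.192 = 0.0192
  Cato: 0.09 × 0.1 = 0.009
  Arden: 0.81 × 0.1 = 0.081
Normalizing constant = 0.1092.
The ratio is 0.009 / 0.0192 (the normalizer cancels) = 0.469.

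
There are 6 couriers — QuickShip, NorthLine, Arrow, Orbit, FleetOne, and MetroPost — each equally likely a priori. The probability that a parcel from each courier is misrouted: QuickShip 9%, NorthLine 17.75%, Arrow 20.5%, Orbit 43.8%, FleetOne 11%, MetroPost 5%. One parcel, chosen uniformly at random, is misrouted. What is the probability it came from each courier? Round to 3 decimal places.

QuickShip 0.084, NorthLine 0.166, Arrow 0.191, Orbit 0.409, FleetOne 0.103, MetroPost 0.047

Since the prior is uniform, the posterior is proportional to the likelihood:
  QuickShip: 0.09
  NorthLine: 0.1775
  Arrow: 0.205
  Orbit: 0.438
  FleetOne: 0.11
  MetroPost: 0.05
Sum = 1.0705.
P(QuickShip | misrouted) = 0.09/1.0705 ≈ 0.084
P(NorthLine | misrouted) = 0.1775/1.0705 ≈ 0.166
P(Arrow | misrouted) = 0.205/1.0705 ≈ 0.191
P(Orbit | misrouted) = 0.438/1.0705 ≈ 0.409
P(FleetOne | misrouted) = 0.11/1.0705 ≈ 0.103
P(MetroPost | misrouted) = 0.05/1.0705 ≈ 0.047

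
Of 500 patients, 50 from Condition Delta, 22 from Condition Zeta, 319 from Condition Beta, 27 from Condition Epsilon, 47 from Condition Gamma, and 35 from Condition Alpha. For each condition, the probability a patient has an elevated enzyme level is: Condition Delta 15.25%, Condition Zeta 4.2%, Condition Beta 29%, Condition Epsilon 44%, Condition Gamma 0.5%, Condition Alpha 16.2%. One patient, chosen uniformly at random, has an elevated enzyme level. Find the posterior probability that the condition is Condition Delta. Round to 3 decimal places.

Unnormalized posteriors (prior × likelihood):
  Condition Delta: 0.1 × 0.1525 = 0.01525
  Condition Zeta: 0.044 × 0.042 = 0.001848
  Condition Beta: 0.638 × 0.29 = 0.18502
  Condition Epsilon: 0.054 × 0.44 = 0.02376
  Condition Gamma: 0.094 × 0.005 = 0.00047
  Condition Alpha: 0.07 × 0.162 = 0.01134
Total = 0.237688.
P(Condition Delta | evidence) = 0.01525 / 0.237688 ≈ 0.064.

0.064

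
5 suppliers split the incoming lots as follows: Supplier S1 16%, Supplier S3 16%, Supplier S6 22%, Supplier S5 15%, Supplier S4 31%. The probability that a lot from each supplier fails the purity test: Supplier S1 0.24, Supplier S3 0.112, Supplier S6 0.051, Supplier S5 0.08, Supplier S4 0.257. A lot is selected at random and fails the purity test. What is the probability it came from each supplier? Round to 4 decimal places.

Prior × likelihood for each hypothesis:
  Supplier S1: 0.16 × 0.24 = 0.0384
  Supplier S3: 0.16 × 0.112 = 0.01792
  Supplier S6: 0.22 × 0.051 = 0.01122
  Supplier S5: 0.15 × 0.08 = 0.012
  Supplier S4: 0.31 × 0.257 = 0.07967
Total = 0.15921.
P(Supplier S1 | off-spec) = 0.0384/0.15921 ≈ 0.2412
P(Supplier S3 | off-spec) = 0.01792/0.15921 ≈ 0.1126
P(Supplier S6 | off-spec) = 0.01122/0.15921 ≈ 0.0705
P(Supplier S5 | off-spec) = 0.012/0.15921 ≈ 0.0754
P(Supplier S4 | off-spec) = 0.07967/0.15921 ≈ 0.5004

Supplier S1 0.2412, Supplier S3 0.1126, Supplier S6 0.0705, Supplier S5 0.0754, Supplier S4 0.5004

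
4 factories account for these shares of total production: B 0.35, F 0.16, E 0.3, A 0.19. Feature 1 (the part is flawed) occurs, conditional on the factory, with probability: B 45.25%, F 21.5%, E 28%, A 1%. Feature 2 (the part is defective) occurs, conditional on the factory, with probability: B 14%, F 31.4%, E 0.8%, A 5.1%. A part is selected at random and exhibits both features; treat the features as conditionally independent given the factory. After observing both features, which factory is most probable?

Prior × likelihood for each hypothesis:
  B: 0.35 × 0.4525 × 0.14 = 0.0221725
  F: 0.16 × 0.215 × 0.314 = 0.0108016
  E: 0.3 × 0.28 × 0.008 = 0.000672
  A: 0.19 × 0.01 × 0.051 = 0.0000969
Sum = 0.033743.
Largest term belongs to B, so B is most probable.

B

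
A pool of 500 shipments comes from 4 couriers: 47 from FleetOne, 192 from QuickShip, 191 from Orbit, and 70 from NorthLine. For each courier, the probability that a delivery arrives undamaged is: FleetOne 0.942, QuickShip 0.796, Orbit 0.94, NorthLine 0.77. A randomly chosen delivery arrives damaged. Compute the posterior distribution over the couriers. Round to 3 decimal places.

Taking complements, P(damaged | each) = FleetOne 0.058, QuickShip 0.204, Orbit 0.06, NorthLine 0.23.
Prior × likelihood for each hypothesis:
  FleetOne: 0.094 × 0.058 = 0.005452
  QuickShip: 0.384 × 0.204 = 0.078336
  Orbit: 0.382 × 0.06 = 0.02292
  NorthLine: 0.14 × 0.23 = 0.0322
Sum = 0.138908.
P(FleetOne | damaged) = 0.005452/0.138908 ≈ 0.039
P(QuickShip | damaged) = 0.078336/0.138908 ≈ 0.564
P(Orbit | damaged) = 0.02292/0.138908 ≈ 0.165
P(NorthLine | damaged) = 0.0322/0.138908 ≈ 0.232
(Check: 0.039+0.564+0.165+0.232 = 1.000.)

FleetOne 0.039, QuickShip 0.564, Orbit 0.165, NorthLine 0.232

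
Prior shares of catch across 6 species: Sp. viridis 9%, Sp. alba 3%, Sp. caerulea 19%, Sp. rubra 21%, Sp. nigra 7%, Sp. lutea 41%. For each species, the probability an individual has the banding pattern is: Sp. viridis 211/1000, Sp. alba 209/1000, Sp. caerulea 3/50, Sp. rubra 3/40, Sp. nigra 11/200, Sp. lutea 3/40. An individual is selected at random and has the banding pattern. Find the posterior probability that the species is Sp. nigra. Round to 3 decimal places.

0.044

Unnormalized posteriors (prior × likelihood):
  Sp. viridis: 0.09 × 0.211 = 0.01899
  Sp. alba: 0.03 × 0.209 = 0.00627
  Sp. caerulea: 0.19 × 0.06 = 0.0114
  Sp. rubra: 0.21 × 0.075 = 0.01575
  Sp. nigra: 0.07 × 0.055 = 0.00385
  Sp. lutea: 0.41 × 0.075 = 0.03075
Sum = 0.08701.
P(Sp. nigra | evidence) = 0.00385 / 0.08701 ≈ 0.044.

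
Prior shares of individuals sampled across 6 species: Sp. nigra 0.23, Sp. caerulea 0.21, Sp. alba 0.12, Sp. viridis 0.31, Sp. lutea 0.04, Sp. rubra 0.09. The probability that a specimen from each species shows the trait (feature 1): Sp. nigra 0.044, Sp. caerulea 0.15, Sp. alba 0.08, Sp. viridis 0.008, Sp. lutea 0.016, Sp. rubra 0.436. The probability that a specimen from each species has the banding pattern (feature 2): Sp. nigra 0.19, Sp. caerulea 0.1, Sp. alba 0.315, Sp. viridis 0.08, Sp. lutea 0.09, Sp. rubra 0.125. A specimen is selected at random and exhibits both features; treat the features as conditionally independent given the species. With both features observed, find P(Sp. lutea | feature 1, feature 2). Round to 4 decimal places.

0.0043

By Bayes' rule, posterior ∝ prior × likelihood:
  Sp. nigra: 0.23 × 0.044 × 0.19 = 0.0019228
  Sp. caerulea: 0.21 × 0.15 × 0.1 = 0.00315
  Sp. alba: 0.12 × 0.08 × 0.315 = 0.003024
  Sp. viridis: 0.31 × 0.008 × 0.08 = 0.0001984
  Sp. lutea: 0.04 × 0.016 × 0.09 = 0.0000576
  Sp. rubra: 0.09 × 0.436 × 0.125 = 0.004905
Total = 0.0132578.
P(Sp. lutea | evidence) = 0.0000576 / 0.0132578 ≈ 0.0043.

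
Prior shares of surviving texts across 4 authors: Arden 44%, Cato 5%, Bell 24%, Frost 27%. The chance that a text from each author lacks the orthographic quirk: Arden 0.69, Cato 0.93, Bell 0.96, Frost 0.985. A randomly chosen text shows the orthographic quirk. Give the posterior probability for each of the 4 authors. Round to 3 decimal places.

Taking complements, P(quirk | each) = Arden 0.31, Cato 0.07, Bell 0.04, Frost 0.015.
By Bayes' rule, posterior ∝ prior × likelihood:
  Arden: 0.44 × 0.31 = 0.1364
  Cato: 0.05 × 0.07 = 0.0035
  Bell: 0.24 × 0.04 = 0.0096
  Frost: 0.27 × 0.015 = 0.00405
Total = 0.15355.
P(Arden | quirk) = 0.1364/0.15355 ≈ 0.888
P(Cato | quirk) = 0.0035/0.15355 ≈ 0.023
P(Bell | quirk) = 0.0096/0.15355 ≈ 0.063
P(Frost | quirk) = 0.00405/0.15355 ≈ 0.026

Arden 0.888, Cato 0.023, Bell 0.063, Frost 0.026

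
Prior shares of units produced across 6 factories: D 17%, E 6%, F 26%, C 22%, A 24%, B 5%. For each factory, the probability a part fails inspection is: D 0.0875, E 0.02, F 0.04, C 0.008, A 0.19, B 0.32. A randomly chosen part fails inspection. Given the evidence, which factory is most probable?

A

Unnormalized posteriors (prior × likelihood):
  D: 0.17 × 0.0875 = 0.014875
  E: 0.06 × 0.02 = 0.0012
  F: 0.26 × 0.04 = 0.0104
  C: 0.22 × 0.008 = 0.00176
  A: 0.24 × 0.19 = 0.0456
  B: 0.05 × 0.32 = 0.016
Normalizing constant = 0.089835.
Largest term belongs to A, so A is most probable.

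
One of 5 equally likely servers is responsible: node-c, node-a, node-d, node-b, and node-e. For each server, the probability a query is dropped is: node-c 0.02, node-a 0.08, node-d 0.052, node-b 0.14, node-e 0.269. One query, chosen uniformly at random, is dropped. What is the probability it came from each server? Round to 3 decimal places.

node-c 0.036, node-a 0.143, node-d 0.093, node-b 0.250, node-e 0.480

Since the prior is uniform, the posterior is proportional to the likelihood:
  node-c: 0.02
  node-a: 0.08
  node-d: 0.052
  node-b: 0.14
  node-e: 0.269
Sum = 0.561.
P(node-c | dropped) = 0.02/0.561 ≈ 0.036
P(node-a | dropped) = 0.08/0.561 ≈ 0.143
P(node-d | dropped) = 0.052/0.561 ≈ 0.093
P(node-b | dropped) = 0.14/0.561 ≈ 0.250
P(node-e | dropped) = 0.269/0.561 ≈ 0.480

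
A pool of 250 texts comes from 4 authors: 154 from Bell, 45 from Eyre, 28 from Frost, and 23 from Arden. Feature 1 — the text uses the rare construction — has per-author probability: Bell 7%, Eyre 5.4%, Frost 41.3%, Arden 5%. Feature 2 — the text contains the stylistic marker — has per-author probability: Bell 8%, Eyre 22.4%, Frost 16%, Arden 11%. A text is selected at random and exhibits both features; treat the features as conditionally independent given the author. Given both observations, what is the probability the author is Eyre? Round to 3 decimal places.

0.161

Unnormalized posteriors (prior × likelihood):
  Bell: 0.616 × 0.07 × 0.08 = 0.0034496
  Eyre: 0.18 × 0.054 × 0.224 = 0.00217728
  Frost: 0.112 × 0.413 × 0.16 = 0.00740096
  Arden: 0.092 × 0.05 × 0.11 = 0.000506
Sum = 0.01353384.
P(Eyre | evidence) = 0.00217728 / 0.01353384 ≈ 0.161.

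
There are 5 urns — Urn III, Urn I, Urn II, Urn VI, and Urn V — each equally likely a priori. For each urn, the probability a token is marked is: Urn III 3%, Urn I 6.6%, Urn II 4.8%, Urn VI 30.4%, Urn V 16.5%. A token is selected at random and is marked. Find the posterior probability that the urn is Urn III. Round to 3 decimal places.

Since the prior is uniform, the posterior is proportional to the likelihood:
  Urn III: 0.03
  Urn I: 0.066
  Urn II: 0.048
  Urn VI: 0.304
  Urn V: 0.165
Total = 0.613.
P(Urn III | evidence) = 0.03 / 0.613 ≈ 0.049.

0.049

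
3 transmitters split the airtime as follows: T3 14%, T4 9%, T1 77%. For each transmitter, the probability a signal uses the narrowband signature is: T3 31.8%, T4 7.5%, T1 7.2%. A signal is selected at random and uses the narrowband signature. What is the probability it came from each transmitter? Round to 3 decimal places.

T3 0.417, T4 0.063, T1 0.520

By Bayes' rule, posterior ∝ prior × likelihood:
  T3: 0.14 × 0.318 = 0.04452
  T4: 0.09 × 0.075 = 0.00675
  T1: 0.77 × 0.072 = 0.05544
Total = 0.10671.
P(T3 | narrowband) = 0.04452/0.10671 ≈ 0.417
P(T4 | narrowband) = 0.00675/0.10671 ≈ 0.063
P(T1 | narrowband) = 0.05544/0.10671 ≈ 0.520
(Check: 0.417+0.063+0.520 = 1.000.)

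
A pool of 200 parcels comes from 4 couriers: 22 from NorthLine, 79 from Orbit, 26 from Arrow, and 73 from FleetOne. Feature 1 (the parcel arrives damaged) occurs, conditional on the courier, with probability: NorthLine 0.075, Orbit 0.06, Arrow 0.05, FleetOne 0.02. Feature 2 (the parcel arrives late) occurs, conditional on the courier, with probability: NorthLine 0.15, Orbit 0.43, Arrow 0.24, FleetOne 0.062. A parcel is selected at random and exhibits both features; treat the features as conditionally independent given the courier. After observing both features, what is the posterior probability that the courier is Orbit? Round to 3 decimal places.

0.758

Compute prior × likelihood for every hypothesis:
  NorthLine: 0.11 × 0.075 × 0.15 = 0.0012375
  Orbit: 0.395 × 0.06 × 0.43 = 0.010191
  Arrow: 0.13 × 0.05 × 0.24 = 0.00156
  FleetOne: 0.365 × 0.02 × 0.062 = 0.0004526
Normalizing constant = 0.0134411.
P(Orbit | evidence) = 0.010191 / 0.0134411 ≈ 0.758.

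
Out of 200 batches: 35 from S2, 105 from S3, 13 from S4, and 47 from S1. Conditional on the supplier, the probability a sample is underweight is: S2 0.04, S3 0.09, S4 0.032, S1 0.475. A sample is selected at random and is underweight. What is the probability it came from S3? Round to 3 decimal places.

0.281

Prior × likelihood for each hypothesis:
  S2: 0.175 × 0.04 = 0.007
  S3: 0.525 × 0.09 = 0.04725
  S4: 0.065 × 0.032 = 0.00208
  S1: 0.235 × 0.475 = 0.111625
Normalizing constant = 0.167955.
P(S3 | evidence) = 0.04725 / 0.167955 ≈ 0.281.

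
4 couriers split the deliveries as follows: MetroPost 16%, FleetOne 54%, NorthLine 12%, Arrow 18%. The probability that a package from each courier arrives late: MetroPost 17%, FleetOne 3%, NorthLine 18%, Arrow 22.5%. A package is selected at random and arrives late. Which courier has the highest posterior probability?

Compute prior × likelihood for every hypothesis:
  MetroPost: 0.16 × 0.17 = 0.0272
  FleetOne: 0.54 × 0.03 = 0.0162
  NorthLine: 0.12 × 0.18 = 0.0216
  Arrow: 0.18 × 0.225 = 0.0405
Sum = 0.1055.
Largest term belongs to Arrow, so Arrow is most probable.

Arrow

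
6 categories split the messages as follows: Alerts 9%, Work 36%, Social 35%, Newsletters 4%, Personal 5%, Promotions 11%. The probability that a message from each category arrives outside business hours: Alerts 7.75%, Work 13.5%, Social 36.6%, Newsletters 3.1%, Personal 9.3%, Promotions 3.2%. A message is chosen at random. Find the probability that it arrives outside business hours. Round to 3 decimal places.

Compute prior × likelihood for every hypothesis:
  Alerts: 0.09 × 0.0775 = 0.006975
  Work: 0.36 × 0.135 = 0.0486
  Social: 0.35 × 0.366 = 0.1281
  Newsletters: 0.04 × 0.031 = 0.00124
  Personal: 0.05 × 0.093 = 0.00465
  Promotions: 0.11 × 0.032 = 0.00352
P(off-hours) = 0.006975 + 0.0486 + 0.1281 + 0.00124 + 0.00465 + 0.00352 = 0.193085 → 0.193.

0.193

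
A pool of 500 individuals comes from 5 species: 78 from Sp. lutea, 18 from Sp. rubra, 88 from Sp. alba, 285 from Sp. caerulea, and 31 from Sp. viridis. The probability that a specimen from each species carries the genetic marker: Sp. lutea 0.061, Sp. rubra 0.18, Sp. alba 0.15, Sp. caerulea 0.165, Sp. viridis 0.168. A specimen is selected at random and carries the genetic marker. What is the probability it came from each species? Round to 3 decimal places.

Prior × likelihood for each hypothesis:
  Sp. lutea: 0.156 × 0.061 = 0.009516
  Sp. rubra: 0.036 × 0.18 = 0.00648
  Sp. alba: 0.176 × 0.15 = 0.0264
  Sp. caerulea: 0.57 × 0.165 = 0.09405
  Sp. viridis: 0.062 × 0.168 = 0.010416
Total = 0.146862.
P(Sp. lutea | marker) = 0.009516/0.146862 ≈ 0.065
P(Sp. rubra | marker) = 0.00648/0.146862 ≈ 0.044
P(Sp. alba | marker) = 0.0264/0.146862 ≈ 0.180
P(Sp. caerulea | marker) = 0.09405/0.146862 ≈ 0.640
P(Sp. viridis | marker) = 0.010416/0.146862 ≈ 0.071

Sp. lutea 0.065, Sp. rubra 0.044, Sp. alba 0.180, Sp. caerulea 0.640, Sp. viridis 0.071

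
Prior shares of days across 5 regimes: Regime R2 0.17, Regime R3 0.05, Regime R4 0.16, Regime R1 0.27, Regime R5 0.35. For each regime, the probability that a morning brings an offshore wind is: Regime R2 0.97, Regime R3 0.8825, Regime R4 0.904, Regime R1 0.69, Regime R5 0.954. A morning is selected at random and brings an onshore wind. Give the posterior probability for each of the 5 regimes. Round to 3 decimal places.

Regime R2 0.040, Regime R3 0.047, Regime R4 0.122, Regime R1 0.664, Regime R5 0.128

Taking complements, P(onshore | each) = Regime R2 0.03, Regime R3 0.1175, Regime R4 0.096, Regime R1 0.31, Regime R5 0.046.
Prior × likelihood for each hypothesis:
  Regime R2: 0.17 × 0.03 = 0.0051
  Regime R3: 0.05 × 0.1175 = 0.005875
  Regime R4: 0.16 × 0.096 = 0.01536
  Regime R1: 0.27 × 0.31 = 0.0837
  Regime R5: 0.35 × 0.046 = 0.0161
Sum = 0.126135.
P(Regime R2 | onshore) = 0.0051/0.126135 ≈ 0.040
P(Regime R3 | onshore) = 0.005875/0.126135 ≈ 0.047
P(Regime R4 | onshore) = 0.01536/0.126135 ≈ 0.122
P(Regime R1 | onshore) = 0.0837/0.126135 ≈ 0.664
P(Regime R5 | onshore) = 0.0161/0.126135 ≈ 0.128
(Check: 0.040+0.047+0.122+0.664+0.128 = 1.001.)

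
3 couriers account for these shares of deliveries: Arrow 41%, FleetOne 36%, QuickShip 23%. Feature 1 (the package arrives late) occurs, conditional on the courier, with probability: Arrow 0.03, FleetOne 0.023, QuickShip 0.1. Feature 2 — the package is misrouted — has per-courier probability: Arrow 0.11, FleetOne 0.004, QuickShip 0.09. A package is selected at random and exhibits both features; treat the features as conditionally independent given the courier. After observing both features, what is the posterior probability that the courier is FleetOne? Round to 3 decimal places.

Compute prior × likelihood for every hypothesis:
  Arrow: 0.41 × 0.03 × 0.11 = 0.001353
  FleetOne: 0.36 × 0.023 × 0.004 = 0.00003312
  QuickShip: 0.23 × 0.1 × 0.09 = 0.00207
Total = 0.00345612.
P(FleetOne | evidence) = 0.00003312 / 0.00345612 ≈ 0.010.

0.010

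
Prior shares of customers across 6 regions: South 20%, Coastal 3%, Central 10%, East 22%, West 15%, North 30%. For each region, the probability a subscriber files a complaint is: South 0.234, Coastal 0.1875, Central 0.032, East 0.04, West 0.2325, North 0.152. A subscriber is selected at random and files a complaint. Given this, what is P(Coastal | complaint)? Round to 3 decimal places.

Prior × likelihood for each hypothesis:
  South: 0.2 × 0.234 = 0.0468
  Coastal: 0.03 × 0.1875 = 0.005625
  Central: 0.1 × 0.032 = 0.0032
  East: 0.22 × 0.04 = 0.0088
  West: 0.15 × 0.2325 = 0.034875
  North: 0.3 × 0.152 = 0.0456
Total = 0.1449.
P(Coastal | evidence) = 0.005625 / 0.1449 ≈ 0.039.

0.039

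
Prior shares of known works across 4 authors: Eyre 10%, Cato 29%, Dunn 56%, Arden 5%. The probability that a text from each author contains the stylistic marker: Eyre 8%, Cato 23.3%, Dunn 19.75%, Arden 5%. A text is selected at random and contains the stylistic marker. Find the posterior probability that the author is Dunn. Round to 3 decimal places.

0.586

Unnormalized posteriors (prior × likelihood):
  Eyre: 0.1 × 0.08 = 0.008
  Cato: 0.29 × 0.233 = 0.06757
  Dunn: 0.56 × 0.1975 = 0.1106
  Arden: 0.05 × 0.05 = 0.0025
Normalizing constant = 0.18867.
P(Dunn | evidence) = 0.1106 / 0.18867 ≈ 0.586.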